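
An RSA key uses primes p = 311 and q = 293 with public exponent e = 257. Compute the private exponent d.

27473

φ(n) = (p−1)(q−1) = 310·292 = 90520.
Need d with 257·d ≡ 1 (mod 90520). Apply the extended Euclidean algorithm:
90520 = 352*257 + 56
257 = 4*56 + 33
56 = 1*33 + 23
33 = 1*23 + 10
23 = 2*10 + 3
10 = 3*3 + 1
3 = 3*1 + 0
Back-substitute:
1 = 10 − 3·3
1 = −3·23 + 7·10
1 = 7·33 − 10·23
1 = −10·56 + 17·33
1 = 17·257 − 78·56
1 = −78·90520 + 27473·257
So 257·27473 ≡ 1 (mod 90520), hence d = 27473.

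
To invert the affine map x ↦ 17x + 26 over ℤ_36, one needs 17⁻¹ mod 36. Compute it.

17

Run Euclid on (36, 17):
36 = 2×17 + 2
17 = 8×2 + 1
2 = 2×1 + 0
gcd = 1, so the inverse exists. Back-substitute:
1 = 17 − 8·2
1 = −8·36 + 17·17
So 17·17 ≡ 1 (mod 36).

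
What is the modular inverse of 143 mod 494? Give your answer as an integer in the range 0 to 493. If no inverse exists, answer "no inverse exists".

Euclidean algorithm on 494, 143:
494 = 3*143 + 65
143 = 2*65 + 13
65 = 5*13 + 0
Since gcd = 13 > 1, 143 is not a unit mod 494.

no inverse exists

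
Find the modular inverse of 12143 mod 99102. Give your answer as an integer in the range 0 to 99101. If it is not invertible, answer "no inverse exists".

23333

gcd(99102, 12143) by repeated division:
99102 = 8*12143 + 1958
12143 = 6*1958 + 395
1958 = 4*395 + 378
395 = 1*378 + 17
378 = 22*17 + 4
17 = 4*4 + 1
4 = 4*1 + 0
Since gcd(12143, 99102) = 1, back-substitute to write 1 as a combination:
1 = 17 − 4·4
1 = −4·378 + 89·17
1 = 89·395 − 93·378
1 = −93·1958 + 461·395
1 = 461·12143 − 2859·1958
1 = −2859·99102 + 23333·12143
So 12143·23333 ≡ 1 (mod 99102).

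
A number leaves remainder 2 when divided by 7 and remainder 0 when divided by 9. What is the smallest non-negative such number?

Write x = 2 + 7·k. Then 7·k ≡ 0 − 2 ≡ 7 (mod 9).
Need 7⁻¹ mod 9. Extended Euclid on (9, 7):
9 = 1×7 + 2
7 = 3×2 + 1
2 = 2×1 + 0
Back-substitute:
1 = 7 − 3·2
1 = −3·9 + 4·7
7⁻¹ ≡ 4 (mod 9), so k ≡ 4·7 ≡ 1 (mod 9).
x = 2 + 7·1 = 9.

9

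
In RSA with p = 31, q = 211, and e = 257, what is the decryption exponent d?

5393

φ(n) = (p−1)(q−1) = 30·210 = 6300.
Need d with 257·d ≡ 1 (mod 6300). Apply the extended Euclidean algorithm:
6300 = 24*257 + 132
257 = 1*132 + 125
132 = 1*125 + 7
125 = 17*7 + 6
7 = 1*6 + 1
6 = 6*1 + 0
Back-substitute:
1 = 7 − 6
1 = −125 + 18·7
1 = 18·132 − 19·125
1 = −19·257 + 37·132
1 = 37·6300 − 907·257
So 257·(-907) ≡ 1 (mod 6300), hence d ≡ -907 ≡ 5393 (mod 6300).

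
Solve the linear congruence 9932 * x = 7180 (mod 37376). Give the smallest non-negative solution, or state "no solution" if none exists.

First find gcd(9932, 37376):
37376 = 3×9932 + 7580
9932 = 1×7580 + 2352
7580 = 3×2352 + 524
2352 = 4×524 + 256
524 = 2×256 + 12
256 = 21×12 + 4
12 = 3×4 + 0
gcd = 4 and 4 | 7180, so solutions exist. Divide through by 4: 2483x ≡ 1795 (mod 9344).
Now find 2483⁻¹ mod 9344:
9344 = 3·2483 + 1895
2483 = 1·1895 + 588
1895 = 3·588 + 131
588 = 4·131 + 64
131 = 2·64 + 3
64 = 21·3 + 1
3 = 3·1 + 0
Back-substitute:
1 = 64 − 21·3
1 = −21·131 + 43·64
1 = 43·588 − 193·131
1 = −193·1895 + 622·588
1 = 622·2483 − 815·1895
1 = −815·9344 + 3067·2483
So 2483⁻¹ ≡ 3067 (mod 9344).
Then x ≡ 3067·1795 ≡ 1649 (mod 9344); the smallest non-negative solution is x = 1649.

1649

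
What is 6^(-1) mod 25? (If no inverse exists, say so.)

21

Extended Euclidean algorithm:
25 = 4·6 + 1
6 = 6·1 + 0
gcd = 1, so the inverse exists. Back-substitute:
1 = 25 − 4·6
Hence 6⁻¹ ≡ -4 ≡ 21 (mod 25).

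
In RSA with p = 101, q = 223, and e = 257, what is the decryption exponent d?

φ(n) = (p−1)(q−1) = 100·222 = 22200.
Need d with 257·d ≡ 1 (mod 22200). Apply the extended Euclidean algorithm:
22200 = 86·257 + 98
257 = 2·98 + 61
98 = 1·61 + 37
61 = 1·37 + 24
37 = 1·24 + 13
24 = 1·13 + 11
13 = 1·11 + 2
11 = 5·2 + 1
2 = 2·1 + 0
Back-substitute:
1 = 11 − 5·2
1 = −5·13 + 6·11
1 = 6·24 − 11·13
1 = −11·37 + 17·24
1 = 17·61 − 28·37
1 = −28·98 + 45·61
1 = 45·257 − 118·98
1 = −118·22200 + 10193·257
So 257·10193 ≡ 1 (mod 22200), hence d = 10193.

10193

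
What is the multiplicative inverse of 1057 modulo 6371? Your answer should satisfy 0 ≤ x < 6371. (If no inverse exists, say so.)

1977

Apply the Euclidean algorithm to 6371 and 1057:
6371 = 6*1057 + 29
1057 = 36*29 + 13
29 = 2*13 + 3
13 = 4*3 + 1
3 = 3*1 + 0
gcd = 1, so the inverse exists. Back-substitute:
1 = 13 − 4·3
1 = −4·29 + 9·13
1 = 9·1057 − 328·29
1 = −328·6371 + 1977·1057
So 1057·1977 ≡ 1 (mod 6371).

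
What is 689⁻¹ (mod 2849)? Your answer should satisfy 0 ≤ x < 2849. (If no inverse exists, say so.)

2175

Run Euclid on (2849, 689):
2849 = 4·689 + 93
689 = 7·93 + 38
93 = 2·38 + 17
38 = 2·17 + 4
17 = 4·4 + 1
4 = 4·1 + 0
Since gcd(689, 2849) = 1, back-substitute to write 1 as a combination:
1 = 17 − 4·4
1 = −4·38 + 9·17
1 = 9·93 − 22·38
1 = −22·689 + 163·93
1 = 163·2849 − 674·689
Thus 689·(-674) ≡ 1 (mod 2849); reducing, -674 mod 2849 = 2175.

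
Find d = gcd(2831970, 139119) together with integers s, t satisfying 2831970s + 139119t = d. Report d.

3

Repeated division:
2831970 = 20·139119 + 49590
139119 = 2·49590 + 39939
49590 = 1·39939 + 9651
39939 = 4·9651 + 1335
9651 = 7·1335 + 306
1335 = 4·306 + 111
306 = 2·111 + 84
111 = 1·84 + 27
84 = 3·27 + 3
27 = 9·3 + 0
gcd(2831970, 139119) = 3.
Back-substituting:
3 = 84 − 3·27
3 = −3·111 + 4·84
3 = 4·306 − 11·111
3 = −11·1335 + 48·306
3 = 48·9651 − 347·1335
3 = −347·39939 + 1436·9651
3 = 1436·49590 − 1783·39939
3 = −1783·139119 + 5002·49590
3 = 5002·2831970 − 101823·139119
So 3 = (5002)·2831970 + (-101823)·139119.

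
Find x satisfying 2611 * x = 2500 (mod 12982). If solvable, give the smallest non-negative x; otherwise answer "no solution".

First find gcd(2611, 12982):
12982 = 4·2611 + 2538
2611 = 1·2538 + 73
2538 = 34·73 + 56
73 = 1·56 + 17
56 = 3·17 + 5
17 = 3·5 + 2
5 = 2·2 + 1
2 = 2·1 + 0
gcd = 1, so a unique solution mod 12982 exists.
Back-substitute for the Bézout coefficients:
1 = 5 − 2·2
1 = −2·17 + 7·5
1 = 7·56 − 23·17
1 = −23·73 + 30·56
1 = 30·2538 − 1043·73
1 = −1043·2611 + 1073·2538
1 = 1073·12982 − 5335·2611
So 2611·(-5335) ≡ 1 (mod 12982), giving 2611⁻¹ ≡ 7647.
x ≡ 2611⁻¹·2500 ≡ 7647·2500 ≡ 7996 (mod 12982).

7996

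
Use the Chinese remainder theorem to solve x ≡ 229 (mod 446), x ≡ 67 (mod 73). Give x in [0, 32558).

Write x = 229 + 446·k. Then 446·k ≡ 67 − 229 ≡ 57 (mod 73).
Need 446⁻¹ mod 73. Extended Euclid on (73, 8):
73 = 9×8 + 1
8 = 8×1 + 0
Back-substitute:
1 = 73 − 9·8
446⁻¹ ≡ 64 (mod 73), so k ≡ 64·57 ≡ 71 (mod 73).
x = 229 + 446·71 = 31895.

31895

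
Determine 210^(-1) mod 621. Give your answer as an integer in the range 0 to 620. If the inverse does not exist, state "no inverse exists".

Euclidean algorithm on 621, 210:
621 = 2*210 + 201
210 = 1*201 + 9
201 = 22*9 + 3
9 = 3*3 + 0
The gcd is 3, not 1, hence no inverse exists.

no inverse exists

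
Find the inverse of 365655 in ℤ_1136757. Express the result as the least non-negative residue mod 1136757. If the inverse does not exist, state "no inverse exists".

Compute gcd(365655, 1136757):
1136757 = 3×365655 + 39792
365655 = 9×39792 + 7527
39792 = 5×7527 + 2157
7527 = 3×2157 + 1056
2157 = 2×1056 + 45
1056 = 23×45 + 21
45 = 2×21 + 3
21 = 7×3 + 0
The gcd is 3, not 1, hence no inverse exists.

no inverse exists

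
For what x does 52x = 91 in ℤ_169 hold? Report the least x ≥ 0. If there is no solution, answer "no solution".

First find gcd(52, 169):
169 = 3*52 + 13
52 = 4*13 + 0
gcd = 13 and 13 | 91, so solutions exist. Divide through by 13: 4x ≡ 7 (mod 13).
Now find 4⁻¹ mod 13:
13 = 3*4 + 1
4 = 4*1 + 0
Back-substitute:
1 = 13 − 3·4
So 4·(-3) ≡ 1 (mod 13), i.e. 4⁻¹ ≡ 10.
Then x ≡ 10·7 ≡ 5 (mod 13); the smallest non-negative solution is x = 5.

5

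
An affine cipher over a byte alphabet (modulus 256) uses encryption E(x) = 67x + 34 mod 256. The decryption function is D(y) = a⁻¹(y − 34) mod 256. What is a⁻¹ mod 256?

107

gcd(256, 67) by repeated division:
256 = 3·67 + 55
67 = 1·55 + 12
55 = 4·12 + 7
12 = 1·7 + 5
7 = 1·5 + 2
5 = 2·2 + 1
2 = 2·1 + 0
Since gcd(67, 256) = 1, back-substitute to write 1 as a combination:
1 = 5 − 2·2
1 = −2·7 + 3·5
1 = 3·12 − 5·7
1 = −5·55 + 23·12
1 = 23·67 − 28·55
1 = −28·256 + 107·67
So 67·107 ≡ 1 (mod 256).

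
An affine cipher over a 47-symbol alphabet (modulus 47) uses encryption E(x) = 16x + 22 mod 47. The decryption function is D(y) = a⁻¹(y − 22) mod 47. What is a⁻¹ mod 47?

3

Apply the Euclidean algorithm to 47 and 16:
47 = 2×16 + 15
16 = 1×15 + 1
15 = 15×1 + 0
Since gcd(16, 47) = 1, back-substitute to write 1 as a combination:
1 = 16 − 15
1 = −47 + 3·16
So 16·3 ≡ 1 (mod 47).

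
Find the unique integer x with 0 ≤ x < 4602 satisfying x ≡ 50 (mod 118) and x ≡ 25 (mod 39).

1702

Write x = 50 + 118·k. Then 118·k ≡ 25 − 50 ≡ 14 (mod 39).
Need 118⁻¹ mod 39. Extended Euclid on (39, 1):
39 = 39×1 + 0
118⁻¹ ≡ 1 (mod 39), so k ≡ 1·14 ≡ 14 (mod 39).
x = 50 + 118·14 = 1702.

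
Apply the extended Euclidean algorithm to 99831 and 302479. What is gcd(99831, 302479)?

Apply Euclid's algorithm to 302479 and 99831:
302479 = 3*99831 + 2986
99831 = 33*2986 + 1293
2986 = 2*1293 + 400
1293 = 3*400 + 93
400 = 4*93 + 28
93 = 3*28 + 9
28 = 3*9 + 1
9 = 9*1 + 0
gcd(99831, 302479) = 1.
Working backward:
1 = 28 − 3·9
1 = −3·93 + 10·28
1 = 10·400 − 43·93
1 = −43·1293 + 139·400
1 = 139·2986 − 321·1293
1 = −321·99831 + 10732·2986
1 = 10732·302479 − 32517·99831
So 1 = (10732)·302479 + (-32517)·99831.

1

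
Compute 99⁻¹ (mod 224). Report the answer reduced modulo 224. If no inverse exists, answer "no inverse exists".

43

Extended Euclidean algorithm:
224 = 2*99 + 26
99 = 3*26 + 21
26 = 1*21 + 5
21 = 4*5 + 1
5 = 5*1 + 0
Since gcd(99, 224) = 1, back-substitute to write 1 as a combination:
1 = 21 − 4·5
1 = −4·26 + 5·21
1 = 5·99 − 19·26
1 = −19·224 + 43·99
So 99·43 ≡ 1 (mod 224).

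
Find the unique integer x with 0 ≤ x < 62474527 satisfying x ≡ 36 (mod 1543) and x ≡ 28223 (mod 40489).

Write x = 36 + 1543·k. Then 1543·k ≡ 28223 − 36 ≡ 28187 (mod 40489).
Need 1543⁻¹ mod 40489. Extended Euclid on (40489, 1543):
40489 = 26*1543 + 371
1543 = 4*371 + 59
371 = 6*59 + 17
59 = 3*17 + 8
17 = 2*8 + 1
8 = 8*1 + 0
Back-substitute:
1 = 17 − 2·8
1 = −2·59 + 7·17
1 = 7·371 − 44·59
1 = −44·1543 + 183·371
1 = 183·40489 − 4802·1543
1543⁻¹ ≡ 35687 (mod 40489), so k ≡ 35687·28187 ≡ 753 (mod 40489).
x = 36 + 1543·753 = 1161915.

1161915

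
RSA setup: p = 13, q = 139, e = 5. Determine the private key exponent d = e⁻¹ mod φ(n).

φ(n) = (p−1)(q−1) = 12·138 = 1656.
Need d with 5·d ≡ 1 (mod 1656). Apply the extended Euclidean algorithm:
1656 = 331·5 + 1
5 = 5·1 + 0
Back-substitute:
1 = 1656 − 331·5
So 5·(-331) ≡ 1 (mod 1656), hence d ≡ -331 ≡ 1325 (mod 1656).

1325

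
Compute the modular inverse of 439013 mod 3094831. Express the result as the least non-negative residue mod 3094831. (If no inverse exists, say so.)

Extended Euclidean algorithm:
3094831 = 7·439013 + 21740
439013 = 20·21740 + 4213
21740 = 5·4213 + 675
4213 = 6·675 + 163
675 = 4·163 + 23
163 = 7·23 + 2
23 = 11·2 + 1
2 = 2·1 + 0
The gcd is 1. Working backward:
1 = 23 − 11·2
1 = −11·163 + 78·23
1 = 78·675 − 323·163
1 = −323·4213 + 2016·675
1 = 2016·21740 − 10403·4213
1 = −10403·439013 + 210076·21740
1 = 210076·3094831 − 1480935·439013
Thus 439013·(-1480935) ≡ 1 (mod 3094831); reducing, -1480935 mod 3094831 = 1613896.

1613896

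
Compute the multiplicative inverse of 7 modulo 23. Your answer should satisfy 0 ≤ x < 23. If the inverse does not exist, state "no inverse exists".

10

Apply the Euclidean algorithm to 23 and 7:
23 = 3·7 + 2
7 = 3·2 + 1
2 = 2·1 + 0
The gcd is 1. Working backward:
1 = 7 − 3·2
1 = −3·23 + 10·7
So 7·10 ≡ 1 (mod 23).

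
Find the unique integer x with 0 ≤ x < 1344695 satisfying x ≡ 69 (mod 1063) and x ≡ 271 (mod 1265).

Write x = 69 + 1063·k. Then 1063·k ≡ 271 − 69 ≡ 202 (mod 1265).
Need 1063⁻¹ mod 1265. Extended Euclid on (1265, 1063):
1265 = 1×1063 + 202
1063 = 5×202 + 53
202 = 3×53 + 43
53 = 1×43 + 10
43 = 4×10 + 3
10 = 3×3 + 1
3 = 3×1 + 0
Back-substitute:
1 = 10 − 3·3
1 = −3·43 + 13·10
1 = 13·53 − 16·43
1 = −16·202 + 61·53
1 = 61·1063 − 321·202
1 = −321·1265 + 382·1063
1063⁻¹ ≡ 382 (mod 1265), so k ≡ 382·202 ≡ 1264 (mod 1265).
x = 69 + 1063·1264 = 1343701.

1343701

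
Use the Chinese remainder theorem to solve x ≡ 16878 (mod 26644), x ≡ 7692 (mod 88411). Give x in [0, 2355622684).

1537828626

Write x = 16878 + 26644·k. Then 26644·k ≡ 7692 − 16878 ≡ 79225 (mod 88411).
Need 26644⁻¹ mod 88411. Extended Euclid on (88411, 26644):
88411 = 3·26644 + 8479
26644 = 3·8479 + 1207
8479 = 7·1207 + 30
1207 = 40·30 + 7
30 = 4·7 + 2
7 = 3·2 + 1
2 = 2·1 + 0
Back-substitute:
1 = 7 − 3·2
1 = −3·30 + 13·7
1 = 13·1207 − 523·30
1 = −523·8479 + 3674·1207
1 = 3674·26644 − 11545·8479
1 = −11545·88411 + 38309·26644
26644⁻¹ ≡ 38309 (mod 88411), so k ≡ 38309·79225 ≡ 57717 (mod 88411).
x = 16878 + 26644·57717 = 1537828626.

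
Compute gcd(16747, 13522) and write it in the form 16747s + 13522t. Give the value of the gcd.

1

Repeated division:
16747 = 1×13522 + 3225
13522 = 4×3225 + 622
3225 = 5×622 + 115
622 = 5×115 + 47
115 = 2×47 + 21
47 = 2×21 + 5
21 = 4×5 + 1
5 = 5×1 + 0
gcd(16747, 13522) = 1.
Back-substituting:
1 = 21 − 4·5
1 = −4·47 + 9·21
1 = 9·115 − 22·47
1 = −22·622 + 119·115
1 = 119·3225 − 617·622
1 = −617·13522 + 2587·3225
1 = 2587·16747 − 3204·13522
So 1 = (2587)·16747 + (-3204)·13522.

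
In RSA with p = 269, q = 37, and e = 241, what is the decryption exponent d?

φ(n) = (p−1)(q−1) = 268·36 = 9648.
Need d with 241·d ≡ 1 (mod 9648). Apply the extended Euclidean algorithm:
9648 = 40·241 + 8
241 = 30·8 + 1
8 = 8·1 + 0
Back-substitute:
1 = 241 − 30·8
1 = −30·9648 + 1201·241
So 241·1201 ≡ 1 (mod 9648), hence d = 1201.

1201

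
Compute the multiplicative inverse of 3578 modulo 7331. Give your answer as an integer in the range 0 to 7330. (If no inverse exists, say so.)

3854

Run Euclid on (7331, 3578):
7331 = 2×3578 + 175
3578 = 20×175 + 78
175 = 2×78 + 19
78 = 4×19 + 2
19 = 9×2 + 1
2 = 2×1 + 0
The gcd is 1. Working backward:
1 = 19 − 9·2
1 = −9·78 + 37·19
1 = 37·175 − 83·78
1 = −83·3578 + 1697·175
1 = 1697·7331 − 3477·3578
Hence 3578⁻¹ ≡ -3477 ≡ 3854 (mod 7331).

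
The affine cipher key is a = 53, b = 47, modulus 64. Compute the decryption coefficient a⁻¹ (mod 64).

29

Extended Euclidean algorithm:
64 = 1*53 + 11
53 = 4*11 + 9
11 = 1*9 + 2
9 = 4*2 + 1
2 = 2*1 + 0
The gcd is 1. Working backward:
1 = 9 − 4·2
1 = −4·11 + 5·9
1 = 5·53 − 24·11
1 = −24·64 + 29·53
So 53·29 ≡ 1 (mod 64).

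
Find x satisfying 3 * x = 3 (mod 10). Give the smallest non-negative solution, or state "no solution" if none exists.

First find gcd(3, 10):
10 = 3×3 + 1
3 = 3×1 + 0
gcd = 1, so a unique solution mod 10 exists.
Back-substitute for the Bézout coefficients:
1 = 10 − 3·3
So 3·(-3) ≡ 1 (mod 10), giving 3⁻¹ ≡ 7.
x ≡ 3⁻¹·3 ≡ 7·3 ≡ 1 (mod 10).

1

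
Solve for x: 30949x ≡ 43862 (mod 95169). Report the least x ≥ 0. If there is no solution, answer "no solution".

6665

First find gcd(30949, 95169):
95169 = 3×30949 + 2322
30949 = 13×2322 + 763
2322 = 3×763 + 33
763 = 23×33 + 4
33 = 8×4 + 1
4 = 4×1 + 0
gcd = 1, so a unique solution mod 95169 exists.
Back-substitute for the Bézout coefficients:
1 = 33 − 8·4
1 = −8·763 + 185·33
1 = 185·2322 − 563·763
1 = −563·30949 + 7504·2322
1 = 7504·95169 − 23075·30949
So 30949·(-23075) ≡ 1 (mod 95169), giving 30949⁻¹ ≡ 72094.
x ≡ 30949⁻¹·43862 ≡ 72094·43862 ≡ 6665 (mod 95169).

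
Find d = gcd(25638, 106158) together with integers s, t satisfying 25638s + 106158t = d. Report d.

6

Repeated division:
106158 = 4·25638 + 3606
25638 = 7·3606 + 396
3606 = 9·396 + 42
396 = 9·42 + 18
42 = 2·18 + 6
18 = 3·6 + 0
gcd(25638, 106158) = 6.
Working backward:
6 = 42 − 2·18
6 = −2·396 + 19·42
6 = 19·3606 − 173·396
6 = −173·25638 + 1230·3606
6 = 1230·106158 − 5093·25638
So 6 = (1230)·106158 + (-5093)·25638.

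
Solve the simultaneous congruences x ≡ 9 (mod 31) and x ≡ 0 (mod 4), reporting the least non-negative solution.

Write x = 9 + 31·k. Then 31·k ≡ 0 − 9 ≡ 3 (mod 4).
Need 31⁻¹ mod 4. Extended Euclid on (4, 3):
4 = 1*3 + 1
3 = 3*1 + 0
Back-substitute:
1 = 4 − 3
31⁻¹ ≡ 3 (mod 4), so k ≡ 3·3 ≡ 1 (mod 4).
x = 9 + 31·1 = 40.

40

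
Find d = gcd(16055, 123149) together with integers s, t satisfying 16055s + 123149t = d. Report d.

13

Apply Euclid's algorithm to 123149 and 16055:
123149 = 7×16055 + 10764
16055 = 1×10764 + 5291
10764 = 2×5291 + 182
5291 = 29×182 + 13
182 = 14×13 + 0
gcd(16055, 123149) = 13.
Express as a combination:
13 = 5291 − 29·182
13 = −29·10764 + 59·5291
13 = 59·16055 − 88·10764
13 = −88·123149 + 675·16055
So 13 = (-88)·123149 + (675)·16055.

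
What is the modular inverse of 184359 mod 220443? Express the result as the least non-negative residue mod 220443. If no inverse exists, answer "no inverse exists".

Compute gcd(184359, 220443):
220443 = 1*184359 + 36084
184359 = 5*36084 + 3939
36084 = 9*3939 + 633
3939 = 6*633 + 141
633 = 4*141 + 69
141 = 2*69 + 3
69 = 23*3 + 0
Since gcd = 3 > 1, 184359 is not a unit mod 220443.

no inverse exists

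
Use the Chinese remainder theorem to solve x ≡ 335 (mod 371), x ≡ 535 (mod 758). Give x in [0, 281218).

Write x = 335 + 371·k. Then 371·k ≡ 535 − 335 ≡ 200 (mod 758).
Need 371⁻¹ mod 758. Extended Euclid on (758, 371):
758 = 2·371 + 16
371 = 23·16 + 3
16 = 5·3 + 1
3 = 3·1 + 0
Back-substitute:
1 = 16 − 5·3
1 = −5·371 + 116·16
1 = 116·758 − 237·371
371⁻¹ ≡ 521 (mod 758), so k ≡ 521·200 ≡ 354 (mod 758).
x = 335 + 371·354 = 131669.

131669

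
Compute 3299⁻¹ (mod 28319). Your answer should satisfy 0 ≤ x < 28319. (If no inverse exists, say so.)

18267

gcd(28319, 3299) by repeated division:
28319 = 8·3299 + 1927
3299 = 1·1927 + 1372
1927 = 1·1372 + 555
1372 = 2·555 + 262
555 = 2·262 + 31
262 = 8·31 + 14
31 = 2·14 + 3
14 = 4·3 + 2
3 = 1·2 + 1
2 = 2·1 + 0
gcd = 1, so the inverse exists. Back-substitute:
1 = 3 − 2
1 = −14 + 5·3
1 = 5·31 − 11·14
1 = −11·262 + 93·31
1 = 93·555 − 197·262
1 = −197·1372 + 487·555
1 = 487·1927 − 684·1372
1 = −684·3299 + 1171·1927
1 = 1171·28319 − 10052·3299
So 3299·(-10052) ≡ 1 (mod 28319), and -10052 ≡ 18267 (mod 28319).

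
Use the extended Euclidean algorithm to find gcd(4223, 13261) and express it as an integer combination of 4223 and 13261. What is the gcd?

1

Euclidean algorithm:
13261 = 3×4223 + 592
4223 = 7×592 + 79
592 = 7×79 + 39
79 = 2×39 + 1
39 = 39×1 + 0
gcd(4223, 13261) = 1.
Express as a combination:
1 = 79 − 2·39
1 = −2·592 + 15·79
1 = 15·4223 − 107·592
1 = −107·13261 + 336·4223
So 1 = (-107)·13261 + (336)·4223.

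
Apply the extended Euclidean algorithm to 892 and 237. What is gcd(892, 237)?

1

Euclidean algorithm:
892 = 3·237 + 181
237 = 1·181 + 56
181 = 3·56 + 13
56 = 4·13 + 4
13 = 3·4 + 1
4 = 4·1 + 0
gcd(892, 237) = 1.
Back-substituting:
1 = 13 − 3·4
1 = −3·56 + 13·13
1 = 13·181 − 42·56
1 = −42·237 + 55·181
1 = 55·892 − 207·237
So 1 = (55)·892 + (-207)·237.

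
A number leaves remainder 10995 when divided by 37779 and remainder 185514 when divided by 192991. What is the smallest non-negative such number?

7192188120

Write x = 10995 + 37779·k. Then 37779·k ≡ 185514 − 10995 ≡ 174519 (mod 192991).
Need 37779⁻¹ mod 192991. Extended Euclid on (192991, 37779):
192991 = 5·37779 + 4096
37779 = 9·4096 + 915
4096 = 4·915 + 436
915 = 2·436 + 43
436 = 10·43 + 6
43 = 7·6 + 1
6 = 6·1 + 0
Back-substitute:
1 = 43 − 7·6
1 = −7·436 + 71·43
1 = 71·915 − 149·436
1 = −149·4096 + 667·915
1 = 667·37779 − 6152·4096
1 = −6152·192991 + 31427·37779
37779⁻¹ ≡ 31427 (mod 192991), so k ≡ 31427·174519 ≡ 190375 (mod 192991).
x = 10995 + 37779·190375 = 7192188120.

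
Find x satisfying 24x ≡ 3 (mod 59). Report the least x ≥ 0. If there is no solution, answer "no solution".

37

First find gcd(24, 59):
59 = 2·24 + 11
24 = 2·11 + 2
11 = 5·2 + 1
2 = 2·1 + 0
gcd = 1, so a unique solution mod 59 exists.
Back-substitute for the Bézout coefficients:
1 = 11 − 5·2
1 = −5·24 + 11·11
1 = 11·59 − 27·24
So 24·(-27) ≡ 1 (mod 59), giving 24⁻¹ ≡ 32.
x ≡ 24⁻¹·3 ≡ 32·3 ≡ 37 (mod 59).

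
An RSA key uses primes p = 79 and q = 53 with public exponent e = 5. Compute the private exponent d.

3245

φ(n) = (p−1)(q−1) = 78·52 = 4056.
Need d with 5·d ≡ 1 (mod 4056). Apply the extended Euclidean algorithm:
4056 = 811·5 + 1
5 = 5·1 + 0
Back-substitute:
1 = 4056 − 811·5
So 5·(-811) ≡ 1 (mod 4056), hence d ≡ -811 ≡ 3245 (mod 4056).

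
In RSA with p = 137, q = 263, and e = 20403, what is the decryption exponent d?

15323

φ(n) = (p−1)(q−1) = 136·262 = 35632.
Need d with 20403·d ≡ 1 (mod 35632). Apply the extended Euclidean algorithm:
35632 = 1·20403 + 15229
20403 = 1·15229 + 5174
15229 = 2·5174 + 4881
5174 = 1·4881 + 293
4881 = 16·293 + 193
293 = 1·193 + 100
193 = 1·100 + 93
100 = 1·93 + 7
93 = 13·7 + 2
7 = 3·2 + 1
2 = 2·1 + 0
Back-substitute:
1 = 7 − 3·2
1 = −3·93 + 40·7
1 = 40·100 − 43·93
1 = −43·193 + 83·100
1 = 83·293 − 126·193
1 = −126·4881 + 2099·293
1 = 2099·5174 − 2225·4881
1 = −2225·15229 + 6549·5174
1 = 6549·20403 − 8774·15229
1 = −8774·35632 + 15323·20403
So 20403·15323 ≡ 1 (mod 35632), hence d = 15323.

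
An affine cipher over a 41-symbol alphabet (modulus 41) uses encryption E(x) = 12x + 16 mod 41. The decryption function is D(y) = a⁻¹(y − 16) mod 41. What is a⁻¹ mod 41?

Run Euclid on (41, 12):
41 = 3*12 + 5
12 = 2*5 + 2
5 = 2*2 + 1
2 = 2*1 + 0
gcd = 1, so the inverse exists. Back-substitute:
1 = 5 − 2·2
1 = −2·12 + 5·5
1 = 5·41 − 17·12
Hence 12⁻¹ ≡ -17 ≡ 24 (mod 41).

24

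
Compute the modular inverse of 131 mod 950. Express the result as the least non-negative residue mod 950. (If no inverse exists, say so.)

Extended Euclidean algorithm:
950 = 7×131 + 33
131 = 3×33 + 32
33 = 1×32 + 1
32 = 32×1 + 0
The gcd is 1. Working backward:
1 = 33 − 32
1 = −131 + 4·33
1 = 4·950 − 29·131
Hence 131⁻¹ ≡ -29 ≡ 921 (mod 950).

921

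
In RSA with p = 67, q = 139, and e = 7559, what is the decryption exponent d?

2987

φ(n) = (p−1)(q−1) = 66·138 = 9108.
Need d with 7559·d ≡ 1 (mod 9108). Apply the extended Euclidean algorithm:
9108 = 1*7559 + 1549
7559 = 4*1549 + 1363
1549 = 1*1363 + 186
1363 = 7*186 + 61
186 = 3*61 + 3
61 = 20*3 + 1
3 = 3*1 + 0
Back-substitute:
1 = 61 − 20·3
1 = −20·186 + 61·61
1 = 61·1363 − 447·186
1 = −447·1549 + 508·1363
1 = 508·7559 − 2479·1549
1 = −2479·9108 + 2987·7559
So 7559·2987 ≡ 1 (mod 9108), hence d = 2987.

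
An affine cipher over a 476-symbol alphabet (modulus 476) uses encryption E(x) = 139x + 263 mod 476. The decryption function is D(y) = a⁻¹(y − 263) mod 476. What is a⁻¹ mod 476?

gcd(476, 139) by repeated division:
476 = 3·139 + 59
139 = 2·59 + 21
59 = 2·21 + 17
21 = 1·17 + 4
17 = 4·4 + 1
4 = 4·1 + 0
gcd = 1, so the inverse exists. Back-substitute:
1 = 17 − 4·4
1 = −4·21 + 5·17
1 = 5·59 − 14·21
1 = −14·139 + 33·59
1 = 33·476 − 113·139
Thus 139·(-113) ≡ 1 (mod 476); reducing, -113 mod 476 = 363.

363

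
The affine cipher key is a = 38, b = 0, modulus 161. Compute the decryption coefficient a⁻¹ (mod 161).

89

Run Euclid on (161, 38):
161 = 4*38 + 9
38 = 4*9 + 2
9 = 4*2 + 1
2 = 2*1 + 0
Since gcd(38, 161) = 1, back-substitute to write 1 as a combination:
1 = 9 − 4·2
1 = −4·38 + 17·9
1 = 17·161 − 72·38
Thus 38·(-72) ≡ 1 (mod 161); reducing, -72 mod 161 = 89.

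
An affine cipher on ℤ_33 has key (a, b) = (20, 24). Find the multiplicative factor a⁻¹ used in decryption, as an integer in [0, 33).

gcd(33, 20) by repeated division:
33 = 1·20 + 13
20 = 1·13 + 7
13 = 1·7 + 6
7 = 1·6 + 1
6 = 6·1 + 0
Since gcd(20, 33) = 1, back-substitute to write 1 as a combination:
1 = 7 − 6
1 = −13 + 2·7
1 = 2·20 − 3·13
1 = −3·33 + 5·20
So 20·5 ≡ 1 (mod 33).

5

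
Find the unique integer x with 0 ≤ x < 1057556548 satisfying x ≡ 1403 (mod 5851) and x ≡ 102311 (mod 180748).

815818035

Write x = 1403 + 5851·k. Then 5851·k ≡ 102311 − 1403 ≡ 100908 (mod 180748).
Need 5851⁻¹ mod 180748. Extended Euclid on (180748, 5851):
180748 = 30·5851 + 5218
5851 = 1·5218 + 633
5218 = 8·633 + 154
633 = 4·154 + 17
154 = 9·17 + 1
17 = 17·1 + 0
Back-substitute:
1 = 154 − 9·17
1 = −9·633 + 37·154
1 = 37·5218 − 305·633
1 = −305·5851 + 342·5218
1 = 342·180748 − 10565·5851
5851⁻¹ ≡ 170183 (mod 180748), so k ≡ 170183·100908 ≡ 139432 (mod 180748).
x = 1403 + 5851·139432 = 815818035.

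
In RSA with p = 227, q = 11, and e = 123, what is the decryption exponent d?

147

φ(n) = (p−1)(q−1) = 226·10 = 2260.
Need d with 123·d ≡ 1 (mod 2260). Apply the extended Euclidean algorithm:
2260 = 18×123 + 46
123 = 2×46 + 31
46 = 1×31 + 15
31 = 2×15 + 1
15 = 15×1 + 0
Back-substitute:
1 = 31 − 2·15
1 = −2·46 + 3·31
1 = 3·123 − 8·46
1 = −8·2260 + 147·123
So 123·147 ≡ 1 (mod 2260), hence d = 147.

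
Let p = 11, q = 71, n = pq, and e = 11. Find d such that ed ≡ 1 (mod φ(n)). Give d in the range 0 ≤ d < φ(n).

191

φ(n) = (p−1)(q−1) = 10·70 = 700.
Need d with 11·d ≡ 1 (mod 700). Apply the extended Euclidean algorithm:
700 = 63×11 + 7
11 = 1×7 + 4
7 = 1×4 + 3
4 = 1×3 + 1
3 = 3×1 + 0
Back-substitute:
1 = 4 − 3
1 = −7 + 2·4
1 = 2·11 − 3·7
1 = −3·700 + 191·11
So 11·191 ≡ 1 (mod 700), hence d = 191.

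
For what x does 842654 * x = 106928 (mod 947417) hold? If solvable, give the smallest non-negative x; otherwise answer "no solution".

First find gcd(842654, 947417):
947417 = 1×842654 + 104763
842654 = 8×104763 + 4550
104763 = 23×4550 + 113
4550 = 40×113 + 30
113 = 3×30 + 23
30 = 1×23 + 7
23 = 3×7 + 2
7 = 3×2 + 1
2 = 2×1 + 0
gcd = 1, so a unique solution mod 947417 exists.
Back-substitute for the Bézout coefficients:
1 = 7 − 3·2
1 = −3·23 + 10·7
1 = 10·30 − 13·23
1 = −13·113 + 49·30
1 = 49·4550 − 1973·113
1 = −1973·104763 + 45428·4550
1 = 45428·842654 − 365397·104763
1 = −365397·947417 + 410825·842654
So 842654·(410825) ≡ 1 (mod 947417), giving 842654⁻¹ ≡ 410825.
x ≡ 842654⁻¹·106928 ≡ 410825·106928 ≡ 758978 (mod 947417).

758978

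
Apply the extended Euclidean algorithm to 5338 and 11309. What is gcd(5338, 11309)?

Apply Euclid's algorithm to 11309 and 5338:
11309 = 2*5338 + 633
5338 = 8*633 + 274
633 = 2*274 + 85
274 = 3*85 + 19
85 = 4*19 + 9
19 = 2*9 + 1
9 = 9*1 + 0
gcd(5338, 11309) = 1.
Back-substituting:
1 = 19 − 2·9
1 = −2·85 + 9·19
1 = 9·274 − 29·85
1 = −29·633 + 67·274
1 = 67·5338 − 565·633
1 = −565·11309 + 1197·5338
So 1 = (-565)·11309 + (1197)·5338.

1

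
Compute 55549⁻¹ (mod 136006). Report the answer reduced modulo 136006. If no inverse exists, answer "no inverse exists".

Euclidean algorithm on 136006, 55549:
136006 = 2×55549 + 24908
55549 = 2×24908 + 5733
24908 = 4×5733 + 1976
5733 = 2×1976 + 1781
1976 = 1×1781 + 195
1781 = 9×195 + 26
195 = 7×26 + 13
26 = 2×13 + 0
Since gcd = 13 > 1, 55549 is not a unit mod 136006.

no inverse exists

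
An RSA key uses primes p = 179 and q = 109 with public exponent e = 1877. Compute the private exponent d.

φ(n) = (p−1)(q−1) = 178·108 = 19224.
Need d with 1877·d ≡ 1 (mod 19224). Apply the extended Euclidean algorithm:
19224 = 10*1877 + 454
1877 = 4*454 + 61
454 = 7*61 + 27
61 = 2*27 + 7
27 = 3*7 + 6
7 = 1*6 + 1
6 = 6*1 + 0
Back-substitute:
1 = 7 − 6
1 = −27 + 4·7
1 = 4·61 − 9·27
1 = −9·454 + 67·61
1 = 67·1877 − 277·454
1 = −277·19224 + 2837·1877
So 1877·2837 ≡ 1 (mod 19224), hence d = 2837.

2837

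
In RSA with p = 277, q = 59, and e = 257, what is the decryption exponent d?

φ(n) = (p−1)(q−1) = 276·58 = 16008.
Need d with 257·d ≡ 1 (mod 16008). Apply the extended Euclidean algorithm:
16008 = 62·257 + 74
257 = 3·74 + 35
74 = 2·35 + 4
35 = 8·4 + 3
4 = 1·3 + 1
3 = 3·1 + 0
Back-substitute:
1 = 4 − 3
1 = −35 + 9·4
1 = 9·74 − 19·35
1 = −19·257 + 66·74
1 = 66·16008 − 4111·257
So 257·(-4111) ≡ 1 (mod 16008), hence d ≡ -4111 ≡ 11897 (mod 16008).

11897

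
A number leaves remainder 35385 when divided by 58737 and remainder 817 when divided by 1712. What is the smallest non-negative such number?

Write x = 35385 + 58737·k. Then 58737·k ≡ 817 − 35385 ≡ 1384 (mod 1712).
Need 58737⁻¹ mod 1712. Extended Euclid on (1712, 529):
1712 = 3×529 + 125
529 = 4×125 + 29
125 = 4×29 + 9
29 = 3×9 + 2
9 = 4×2 + 1
2 = 2×1 + 0
Back-substitute:
1 = 9 − 4·2
1 = −4·29 + 13·9
1 = 13·125 − 56·29
1 = −56·529 + 237·125
1 = 237·1712 − 767·529
58737⁻¹ ≡ 945 (mod 1712), so k ≡ 945·1384 ≡ 1624 (mod 1712).
x = 35385 + 58737·1624 = 95424273.

95424273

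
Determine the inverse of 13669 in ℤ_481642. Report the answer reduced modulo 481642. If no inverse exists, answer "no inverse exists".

Apply the Euclidean algorithm to 481642 and 13669:
481642 = 35*13669 + 3227
13669 = 4*3227 + 761
3227 = 4*761 + 183
761 = 4*183 + 29
183 = 6*29 + 9
29 = 3*9 + 2
9 = 4*2 + 1
2 = 2*1 + 0
gcd = 1, so the inverse exists. Back-substitute:
1 = 9 − 4·2
1 = −4·29 + 13·9
1 = 13·183 − 82·29
1 = −82·761 + 341·183
1 = 341·3227 − 1446·761
1 = −1446·13669 + 6125·3227
1 = 6125·481642 − 215821·13669
Hence 13669⁻¹ ≡ -215821 ≡ 265821 (mod 481642).

265821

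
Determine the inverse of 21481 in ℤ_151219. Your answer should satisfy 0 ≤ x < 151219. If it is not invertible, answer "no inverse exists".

Extended Euclidean algorithm:
151219 = 7×21481 + 852
21481 = 25×852 + 181
852 = 4×181 + 128
181 = 1×128 + 53
128 = 2×53 + 22
53 = 2×22 + 9
22 = 2×9 + 4
9 = 2×4 + 1
4 = 4×1 + 0
Since gcd(21481, 151219) = 1, back-substitute to write 1 as a combination:
1 = 9 − 2·4
1 = −2·22 + 5·9
1 = 5·53 − 12·22
1 = −12·128 + 29·53
1 = 29·181 − 41·128
1 = −41·852 + 193·181
1 = 193·21481 − 4866·852
1 = −4866·151219 + 34255·21481
So 21481·34255 ≡ 1 (mod 151219).

34255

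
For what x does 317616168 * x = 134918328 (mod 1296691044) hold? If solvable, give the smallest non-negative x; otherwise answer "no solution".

19281125

First find gcd(317616168, 1296691044):
1296691044 = 4*317616168 + 26226372
317616168 = 12*26226372 + 2899704
26226372 = 9*2899704 + 129036
2899704 = 22*129036 + 60912
129036 = 2*60912 + 7212
60912 = 8*7212 + 3216
7212 = 2*3216 + 780
3216 = 4*780 + 96
780 = 8*96 + 12
96 = 8*12 + 0
gcd = 12 and 12 | 134918328, so solutions exist. Divide through by 12: 26468014x ≡ 11243194 (mod 108057587).
Now find 26468014⁻¹ mod 108057587:
108057587 = 4×26468014 + 2185531
26468014 = 12×2185531 + 241642
2185531 = 9×241642 + 10753
241642 = 22×10753 + 5076
10753 = 2×5076 + 601
5076 = 8×601 + 268
601 = 2×268 + 65
268 = 4×65 + 8
65 = 8×8 + 1
8 = 8×1 + 0
Back-substitute:
1 = 65 − 8·8
1 = −8·268 + 33·65
1 = 33·601 − 74·268
1 = −74·5076 + 625·601
1 = 625·10753 − 1324·5076
1 = −1324·241642 + 29753·10753
1 = 29753·2185531 − 269101·241642
1 = −269101·26468014 + 3258965·2185531
1 = 3258965·108057587 − 13304961·26468014
So 26468014·(-13304961) ≡ 1 (mod 108057587), i.e. 26468014⁻¹ ≡ 94752626.
Then x ≡ 94752626·11243194 ≡ 19281125 (mod 108057587); the smallest non-negative solution is x = 19281125.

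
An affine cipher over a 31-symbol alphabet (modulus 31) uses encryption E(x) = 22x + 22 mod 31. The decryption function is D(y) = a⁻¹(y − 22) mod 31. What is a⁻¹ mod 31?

24

Run Euclid on (31, 22):
31 = 1×22 + 9
22 = 2×9 + 4
9 = 2×4 + 1
4 = 4×1 + 0
The gcd is 1. Working backward:
1 = 9 − 2·4
1 = −2·22 + 5·9
1 = 5·31 − 7·22
Thus 22·(-7) ≡ 1 (mod 31); reducing, -7 mod 31 = 24.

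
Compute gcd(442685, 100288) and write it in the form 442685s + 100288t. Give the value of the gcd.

Euclidean algorithm:
442685 = 4·100288 + 41533
100288 = 2·41533 + 17222
41533 = 2·17222 + 7089
17222 = 2·7089 + 3044
7089 = 2·3044 + 1001
3044 = 3·1001 + 41
1001 = 24·41 + 17
41 = 2·17 + 7
17 = 2·7 + 3
7 = 2·3 + 1
3 = 3·1 + 0
gcd(442685, 100288) = 1.
Back-substituting:
1 = 7 − 2·3
1 = −2·17 + 5·7
1 = 5·41 − 12·17
1 = −12·1001 + 293·41
1 = 293·3044 − 891·1001
1 = −891·7089 + 2075·3044
1 = 2075·17222 − 5041·7089
1 = −5041·41533 + 12157·17222
1 = 12157·100288 − 29355·41533
1 = −29355·442685 + 129577·100288
So 1 = (-29355)·442685 + (129577)·100288.

1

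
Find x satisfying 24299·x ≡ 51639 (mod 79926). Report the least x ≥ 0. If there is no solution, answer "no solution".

no solution

gcd(24299, 79926):
79926 = 3·24299 + 7029
24299 = 3·7029 + 3212
7029 = 2·3212 + 605
3212 = 5·605 + 187
605 = 3·187 + 44
187 = 4·44 + 11
44 = 4·11 + 0
gcd = 11, but 11 ∤ 51639, so the congruence has no solution.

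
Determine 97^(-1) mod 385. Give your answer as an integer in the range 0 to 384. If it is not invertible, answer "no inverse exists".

Run Euclid on (385, 97):
385 = 3×97 + 94
97 = 1×94 + 3
94 = 31×3 + 1
3 = 3×1 + 0
gcd = 1, so the inverse exists. Back-substitute:
1 = 94 − 31·3
1 = −31·97 + 32·94
1 = 32·385 − 127·97
Hence 97⁻¹ ≡ -127 ≡ 258 (mod 385).

258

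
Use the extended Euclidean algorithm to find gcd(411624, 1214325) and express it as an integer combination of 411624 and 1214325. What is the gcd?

Apply Euclid's algorithm to 1214325 and 411624:
1214325 = 2*411624 + 391077
411624 = 1*391077 + 20547
391077 = 19*20547 + 684
20547 = 30*684 + 27
684 = 25*27 + 9
27 = 3*9 + 0
gcd(411624, 1214325) = 9.
Working backward:
9 = 684 − 25·27
9 = −25·20547 + 751·684
9 = 751·391077 − 14294·20547
9 = −14294·411624 + 15045·391077
9 = 15045·1214325 − 44384·411624
So 9 = (15045)·1214325 + (-44384)·411624.

9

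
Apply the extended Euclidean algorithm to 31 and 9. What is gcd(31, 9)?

1

Apply Euclid's algorithm to 31 and 9:
31 = 3*9 + 4
9 = 2*4 + 1
4 = 4*1 + 0
gcd(31, 9) = 1.
Express as a combination:
1 = 9 − 2·4
1 = −2·31 + 7·9
So 1 = (-2)·31 + (7)·9.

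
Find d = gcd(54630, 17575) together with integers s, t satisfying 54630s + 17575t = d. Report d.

Euclidean algorithm:
54630 = 3·17575 + 1905
17575 = 9·1905 + 430
1905 = 4·430 + 185
430 = 2·185 + 60
185 = 3·60 + 5
60 = 12·5 + 0
gcd(54630, 17575) = 5.
Express as a combination:
5 = 185 − 3·60
5 = −3·430 + 7·185
5 = 7·1905 − 31·430
5 = −31·17575 + 286·1905
5 = 286·54630 − 889·17575
So 5 = (286)·54630 + (-889)·17575.

5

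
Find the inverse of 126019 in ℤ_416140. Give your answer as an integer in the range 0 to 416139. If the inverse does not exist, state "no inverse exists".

238759

Apply the Euclidean algorithm to 416140 and 126019:
416140 = 3*126019 + 38083
126019 = 3*38083 + 11770
38083 = 3*11770 + 2773
11770 = 4*2773 + 678
2773 = 4*678 + 61
678 = 11*61 + 7
61 = 8*7 + 5
7 = 1*5 + 2
5 = 2*2 + 1
2 = 2*1 + 0
Since gcd(126019, 416140) = 1, back-substitute to write 1 as a combination:
1 = 5 − 2·2
1 = −2·7 + 3·5
1 = 3·61 − 26·7
1 = −26·678 + 289·61
1 = 289·2773 − 1182·678
1 = −1182·11770 + 5017·2773
1 = 5017·38083 − 16233·11770
1 = −16233·126019 + 53716·38083
1 = 53716·416140 − 177381·126019
So 126019·(-177381) ≡ 1 (mod 416140), and -177381 ≡ 238759 (mod 416140).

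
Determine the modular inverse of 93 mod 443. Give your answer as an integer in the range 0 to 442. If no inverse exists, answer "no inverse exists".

262

Run Euclid on (443, 93):
443 = 4·93 + 71
93 = 1·71 + 22
71 = 3·22 + 5
22 = 4·5 + 2
5 = 2·2 + 1
2 = 2·1 + 0
The gcd is 1. Working backward:
1 = 5 − 2·2
1 = −2·22 + 9·5
1 = 9·71 − 29·22
1 = −29·93 + 38·71
1 = 38·443 − 181·93
So 93·(-181) ≡ 1 (mod 443), and -181 ≡ 262 (mod 443).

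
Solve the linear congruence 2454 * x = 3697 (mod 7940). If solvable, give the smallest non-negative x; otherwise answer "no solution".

gcd(2454, 7940):
7940 = 3·2454 + 578
2454 = 4·578 + 142
578 = 4·142 + 10
142 = 14·10 + 2
10 = 5·2 + 0
gcd = 2, but 2 ∤ 3697, so the congruence has no solution.

no solution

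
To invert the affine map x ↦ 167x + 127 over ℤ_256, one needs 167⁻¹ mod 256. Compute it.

Apply the Euclidean algorithm to 256 and 167:
256 = 1·167 + 89
167 = 1·89 + 78
89 = 1·78 + 11
78 = 7·11 + 1
11 = 11·1 + 0
The gcd is 1. Working backward:
1 = 78 − 7·11
1 = −7·89 + 8·78
1 = 8·167 − 15·89
1 = −15·256 + 23·167
So 167·23 ≡ 1 (mod 256).

23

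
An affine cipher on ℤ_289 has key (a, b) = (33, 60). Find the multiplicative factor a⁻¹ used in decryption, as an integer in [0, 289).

254

Run Euclid on (289, 33):
289 = 8·33 + 25
33 = 1·25 + 8
25 = 3·8 + 1
8 = 8·1 + 0
gcd = 1, so the inverse exists. Back-substitute:
1 = 25 − 3·8
1 = −3·33 + 4·25
1 = 4·289 − 35·33
So 33·(-35) ≡ 1 (mod 289), and -35 ≡ 254 (mod 289).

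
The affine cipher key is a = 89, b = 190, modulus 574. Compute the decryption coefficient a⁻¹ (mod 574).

129

Apply the Euclidean algorithm to 574 and 89:
574 = 6·89 + 40
89 = 2·40 + 9
40 = 4·9 + 4
9 = 2·4 + 1
4 = 4·1 + 0
The gcd is 1. Working backward:
1 = 9 − 2·4
1 = −2·40 + 9·9
1 = 9·89 − 20·40
1 = −20·574 + 129·89
So 89·129 ≡ 1 (mod 574).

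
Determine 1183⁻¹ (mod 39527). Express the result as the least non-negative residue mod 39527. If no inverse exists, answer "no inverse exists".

Extended Euclidean algorithm:
39527 = 33·1183 + 488
1183 = 2·488 + 207
488 = 2·207 + 74
207 = 2·74 + 59
74 = 1·59 + 15
59 = 3·15 + 14
15 = 1·14 + 1
14 = 14·1 + 0
Since gcd(1183, 39527) = 1, back-substitute to write 1 as a combination:
1 = 15 − 14
1 = −59 + 4·15
1 = 4·74 − 5·59
1 = −5·207 + 14·74
1 = 14·488 − 33·207
1 = −33·1183 + 80·488
1 = 80·39527 − 2673·1183
So 1183·(-2673) ≡ 1 (mod 39527), and -2673 ≡ 36854 (mod 39527).

36854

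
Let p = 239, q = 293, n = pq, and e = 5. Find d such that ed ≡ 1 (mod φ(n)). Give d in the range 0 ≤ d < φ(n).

φ(n) = (p−1)(q−1) = 238·292 = 69496.
Need d with 5·d ≡ 1 (mod 69496). Apply the extended Euclidean algorithm:
69496 = 13899*5 + 1
5 = 5*1 + 0
Back-substitute:
1 = 69496 − 13899·5
So 5·(-13899) ≡ 1 (mod 69496), hence d ≡ -13899 ≡ 55597 (mod 69496).

55597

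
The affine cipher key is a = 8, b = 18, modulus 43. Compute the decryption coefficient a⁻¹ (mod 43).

27

Apply the Euclidean algorithm to 43 and 8:
43 = 5·8 + 3
8 = 2·3 + 2
3 = 1·2 + 1
2 = 2·1 + 0
Since gcd(8, 43) = 1, back-substitute to write 1 as a combination:
1 = 3 − 2
1 = −8 + 3·3
1 = 3·43 − 16·8
Hence 8⁻¹ ≡ -16 ≡ 27 (mod 43).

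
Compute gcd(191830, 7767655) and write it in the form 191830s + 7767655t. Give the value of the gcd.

Apply Euclid's algorithm to 7767655 and 191830:
7767655 = 40*191830 + 94455
191830 = 2*94455 + 2920
94455 = 32*2920 + 1015
2920 = 2*1015 + 890
1015 = 1*890 + 125
890 = 7*125 + 15
125 = 8*15 + 5
15 = 3*5 + 0
gcd(191830, 7767655) = 5.
Express as a combination:
5 = 125 − 8·15
5 = −8·890 + 57·125
5 = 57·1015 − 65·890
5 = −65·2920 + 187·1015
5 = 187·94455 − 6049·2920
5 = −6049·191830 + 12285·94455
5 = 12285·7767655 − 497449·191830
So 5 = (12285)·7767655 + (-497449)·191830.

5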